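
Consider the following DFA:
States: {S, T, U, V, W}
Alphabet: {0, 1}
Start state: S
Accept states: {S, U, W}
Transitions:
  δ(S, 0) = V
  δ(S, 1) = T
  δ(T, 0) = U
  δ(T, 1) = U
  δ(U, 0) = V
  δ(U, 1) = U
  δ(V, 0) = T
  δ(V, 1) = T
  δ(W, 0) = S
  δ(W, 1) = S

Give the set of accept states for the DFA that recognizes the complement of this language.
Complement accept states = All states \ Original accept states
= {S, T, U, V, W} \ {S, U, W}
{T, V}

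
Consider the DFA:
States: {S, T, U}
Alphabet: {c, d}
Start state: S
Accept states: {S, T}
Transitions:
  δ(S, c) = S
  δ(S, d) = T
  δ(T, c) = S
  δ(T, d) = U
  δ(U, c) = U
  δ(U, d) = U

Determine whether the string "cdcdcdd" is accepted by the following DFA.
Processing string "cdcdcdd":
  S --c--> S
  S --d--> T
  T --c--> S
  S --d--> T
  T --c--> S
  S --d--> T
  T --d--> U
Final state: U
Accept states: {S, T}
No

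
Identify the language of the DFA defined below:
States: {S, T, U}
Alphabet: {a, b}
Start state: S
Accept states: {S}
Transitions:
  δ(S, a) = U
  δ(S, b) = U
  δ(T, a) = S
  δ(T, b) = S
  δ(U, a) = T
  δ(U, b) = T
Testing a few strings:
  'ba' → reject
  'abb' → accept
  'ab' → reject
  'aa' → reject
State roles: S=length ≡ 0 (mod 3); T=length ≡ 2 (mod 3); U=length ≡ 1 (mod 3)
All strings over {a,b} whose length is a multiple of 3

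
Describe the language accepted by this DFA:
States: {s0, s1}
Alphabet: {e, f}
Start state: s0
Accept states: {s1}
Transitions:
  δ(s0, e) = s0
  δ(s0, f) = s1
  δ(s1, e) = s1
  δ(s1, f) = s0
Testing a few strings:
  'e' → reject
  'ee' → reject
  'f' → accept
  'ef' → accept
State roles: s0=even number of f's so far; s1=odd number of f's so far
All strings over {e,f} with an odd number of f's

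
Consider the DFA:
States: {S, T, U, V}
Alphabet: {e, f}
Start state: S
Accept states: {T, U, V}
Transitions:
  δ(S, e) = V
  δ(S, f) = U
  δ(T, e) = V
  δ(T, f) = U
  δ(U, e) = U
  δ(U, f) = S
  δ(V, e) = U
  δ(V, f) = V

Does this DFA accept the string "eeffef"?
Processing string "eeffef":
  S --e--> V
  V --e--> U
  U --f--> S
  S --f--> U
  U --e--> U
  U --f--> S
Final state: S
Accept states: {T, U, V}
No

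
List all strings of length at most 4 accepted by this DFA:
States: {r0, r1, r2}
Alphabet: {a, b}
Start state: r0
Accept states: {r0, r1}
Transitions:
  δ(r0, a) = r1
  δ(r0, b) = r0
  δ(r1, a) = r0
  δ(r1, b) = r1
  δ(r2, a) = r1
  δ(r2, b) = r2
ε, a, b, aa, ab, ba, bb, aaa, aab, aba, abb, baa, bab, bba, bbb, aaaa, aaab, aaba, aabb, abaa, abab, abba, abbb, baaa, baab, baba, babb, bbaa, bbab, bbba, bbbb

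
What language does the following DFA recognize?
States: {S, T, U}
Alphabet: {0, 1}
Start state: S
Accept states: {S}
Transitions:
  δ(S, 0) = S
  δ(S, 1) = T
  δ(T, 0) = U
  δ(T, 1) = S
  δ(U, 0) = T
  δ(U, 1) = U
Testing a few strings:
  '0011' → accept
  '111' → reject
  '1010' → reject
  '1001' → accept
State roles: S=value ≡ 0 (mod 3); T=value ≡ 1 (mod 3); U=value ≡ 2 (mod 3)
All binary strings representing a multiple of 3 (read in base 2; leading zeros allowed and ε counts as 0)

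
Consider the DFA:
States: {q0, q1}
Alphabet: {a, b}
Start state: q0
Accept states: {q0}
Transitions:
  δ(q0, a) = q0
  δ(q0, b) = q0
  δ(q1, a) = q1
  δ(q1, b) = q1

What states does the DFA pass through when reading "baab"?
read 'b': q0 → q0
  read 'a': q0 → q0
  read 'a': q0 → q0
  read 'b': q0 → q0
q0 -> q0 -> q0 -> q0 -> q0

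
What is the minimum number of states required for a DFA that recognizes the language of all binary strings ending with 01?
By Myhill–Nerode, count the distinguishable equivalence classes: 3 classes — one per longest suffix of the input that is a prefix of '01' (lengths 0 through 2); only the length-2 class is accepting.
3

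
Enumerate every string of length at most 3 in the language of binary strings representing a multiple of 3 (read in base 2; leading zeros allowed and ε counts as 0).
ε, 0, 00, 11, 000, 011, 110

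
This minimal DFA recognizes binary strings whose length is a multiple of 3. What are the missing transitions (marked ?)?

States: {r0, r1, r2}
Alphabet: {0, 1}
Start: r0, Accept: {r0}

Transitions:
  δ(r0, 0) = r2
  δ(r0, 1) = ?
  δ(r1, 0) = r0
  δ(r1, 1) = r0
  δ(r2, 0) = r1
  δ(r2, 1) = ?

From the language and accept set, identify what each state tracks — r0: length ≡ 0 (mod 3); r1: length ≡ 2 (mod 3); r2: length ≡ 1 (mod 3).
Each missing δ(q, a) is the state matching the new tracked value after reading a.
δ(r0, 1) = r2; δ(r2, 1) = r1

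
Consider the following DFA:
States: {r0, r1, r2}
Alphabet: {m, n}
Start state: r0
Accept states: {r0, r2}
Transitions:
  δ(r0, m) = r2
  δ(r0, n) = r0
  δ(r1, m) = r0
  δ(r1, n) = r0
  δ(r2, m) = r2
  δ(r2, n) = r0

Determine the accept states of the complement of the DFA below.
Complement accept states = All states \ Original accept states
= {r0, r1, r2} \ {r0, r2}
{r1}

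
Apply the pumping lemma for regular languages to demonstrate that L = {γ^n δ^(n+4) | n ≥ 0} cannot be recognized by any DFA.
Assume L is regular with pumping length p. Idea: pumping the γ-block breaks the fixed offset of 4.
Choose s = γ^p δ^(p+4) ∈ L. By the pumping lemma, s = xyz with |xy| ≤ p, |y| > 0, so y = γ^k with k ≥ 1. Then xy²z = γ^(p+k) δ^(p+4). For this to be in L we would need p+4 = (p+k)+4, i.e. k = 0, contradicting k ≥ 1. So xy²z ∉ L.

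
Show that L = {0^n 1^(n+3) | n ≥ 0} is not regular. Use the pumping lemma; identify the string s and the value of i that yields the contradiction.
Assume L is regular with pumping length p. Idea: pumping the 0-block breaks the fixed offset of 3.
Choose s = 0^p 1^(p+3) ∈ L. By the pumping lemma, s = xyz with |xy| ≤ p, |y| > 0, so y = 0^k with k ≥ 1. Then xy²z = 0^(p+k) 1^(p+3). For this to be in L we would need p+3 = (p+k)+3, i.e. k = 0, contradicting k ≥ 1. So xy²z ∉ L.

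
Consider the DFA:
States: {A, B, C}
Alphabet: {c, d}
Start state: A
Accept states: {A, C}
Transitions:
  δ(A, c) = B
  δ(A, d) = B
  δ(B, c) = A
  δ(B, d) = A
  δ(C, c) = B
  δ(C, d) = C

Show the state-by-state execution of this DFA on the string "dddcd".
read 'd': A → B
  read 'd': B → A
  read 'd': A → B
  read 'c': B → A
  read 'd': A → B
A -> B -> A -> B -> A -> B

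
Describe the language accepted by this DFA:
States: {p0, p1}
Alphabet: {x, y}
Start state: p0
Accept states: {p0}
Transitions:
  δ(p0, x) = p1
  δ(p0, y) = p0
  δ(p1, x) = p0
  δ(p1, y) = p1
Testing a few strings:
  'x' → reject
  'yy' → accept
  'y' → accept
  'xyy' → reject
State roles: p0=even number of x's so far; p1=odd number of x's so far
All strings over {x,y} with an even number of x's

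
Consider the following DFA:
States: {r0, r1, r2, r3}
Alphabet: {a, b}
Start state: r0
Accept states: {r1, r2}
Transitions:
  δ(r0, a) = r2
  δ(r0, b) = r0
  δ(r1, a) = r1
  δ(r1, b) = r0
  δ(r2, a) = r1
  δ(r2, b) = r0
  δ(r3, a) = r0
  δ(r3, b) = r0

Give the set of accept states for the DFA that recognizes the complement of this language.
Complement accept states = All states \ Original accept states
= {r0, r1, r2, r3} \ {r1, r2}
{r0, r3}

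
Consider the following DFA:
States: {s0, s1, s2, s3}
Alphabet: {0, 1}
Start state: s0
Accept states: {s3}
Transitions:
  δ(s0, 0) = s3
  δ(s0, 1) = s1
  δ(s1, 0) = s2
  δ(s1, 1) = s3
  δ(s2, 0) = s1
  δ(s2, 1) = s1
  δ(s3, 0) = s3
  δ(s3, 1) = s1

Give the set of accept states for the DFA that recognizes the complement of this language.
Complement accept states = All states \ Original accept states
= {s0, s1, s2, s3} \ {s3}
{s0, s1, s2}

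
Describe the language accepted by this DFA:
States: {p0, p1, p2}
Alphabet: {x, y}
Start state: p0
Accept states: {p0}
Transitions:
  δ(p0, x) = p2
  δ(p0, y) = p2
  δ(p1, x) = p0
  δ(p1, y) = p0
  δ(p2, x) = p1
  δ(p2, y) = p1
Testing a few strings:
  'yx' → reject
  'xyy' → accept
  'xyx' → accept
  'yy' → reject
State roles: p0=length ≡ 0 (mod 3); p1=length ≡ 2 (mod 3); p2=length ≡ 1 (mod 3)
All strings over {x,y} whose length is a multiple of 3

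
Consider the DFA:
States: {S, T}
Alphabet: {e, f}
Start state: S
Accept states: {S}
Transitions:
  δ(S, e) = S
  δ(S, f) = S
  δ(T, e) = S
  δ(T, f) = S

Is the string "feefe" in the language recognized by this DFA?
Processing string "feefe":
  S --f--> S
  S --e--> S
  S --e--> S
  S --f--> S
  S --e--> S
Final state: S
Accept states: {S}
Yes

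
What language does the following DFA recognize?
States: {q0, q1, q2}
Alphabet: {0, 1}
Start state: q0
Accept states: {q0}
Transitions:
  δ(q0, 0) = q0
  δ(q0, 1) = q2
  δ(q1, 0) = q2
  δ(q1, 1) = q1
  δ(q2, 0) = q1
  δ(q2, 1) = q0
Testing a few strings:
  '0' → accept
  '00' → accept
  '01' → reject
  '1010' → reject
State roles: q0=value ≡ 0 (mod 3); q1=value ≡ 2 (mod 3); q2=value ≡ 1 (mod 3)
All binary strings representing a multiple of 3 (read in base 2; leading zeros allowed and ε counts as 0)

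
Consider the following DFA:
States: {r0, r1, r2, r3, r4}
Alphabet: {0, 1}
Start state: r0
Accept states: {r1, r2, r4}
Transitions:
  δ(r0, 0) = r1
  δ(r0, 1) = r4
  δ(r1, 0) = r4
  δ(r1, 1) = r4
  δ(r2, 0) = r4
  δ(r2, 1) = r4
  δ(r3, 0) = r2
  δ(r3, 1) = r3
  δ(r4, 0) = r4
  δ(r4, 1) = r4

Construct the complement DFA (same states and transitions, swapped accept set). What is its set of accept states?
Complement accept states = All states \ Original accept states
= {r0, r1, r2, r3, r4} \ {r1, r2, r4}
{r0, r3}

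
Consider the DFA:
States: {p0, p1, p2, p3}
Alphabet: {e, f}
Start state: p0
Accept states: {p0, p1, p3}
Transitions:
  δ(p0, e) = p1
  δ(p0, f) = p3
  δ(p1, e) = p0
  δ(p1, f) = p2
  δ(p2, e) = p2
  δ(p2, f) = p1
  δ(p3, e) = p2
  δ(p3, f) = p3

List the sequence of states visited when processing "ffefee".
read 'f': p0 → p3
  read 'f': p3 → p3
  read 'e': p3 → p2
  read 'f': p2 → p1
  read 'e': p1 → p0
  read 'e': p0 → p1
p0 -> p3 -> p3 -> p2 -> p1 -> p0 -> p1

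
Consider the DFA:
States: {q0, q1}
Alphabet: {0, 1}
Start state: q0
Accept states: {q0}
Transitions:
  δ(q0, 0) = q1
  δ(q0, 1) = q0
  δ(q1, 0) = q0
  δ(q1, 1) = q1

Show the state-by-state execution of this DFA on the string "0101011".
read '0': q0 → q1
  read '1': q1 → q1
  read '0': q1 → q0
  read '1': q0 → q0
  read '0': q0 → q1
  read '1': q1 → q1
  read '1': q1 → q1
q0 -> q1 -> q1 -> q0 -> q0 -> q1 -> q1 -> q1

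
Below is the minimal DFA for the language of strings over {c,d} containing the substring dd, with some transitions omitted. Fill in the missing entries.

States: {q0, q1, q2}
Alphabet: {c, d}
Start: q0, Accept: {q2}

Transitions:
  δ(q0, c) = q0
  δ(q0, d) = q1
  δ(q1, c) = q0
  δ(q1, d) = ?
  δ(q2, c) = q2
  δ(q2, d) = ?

From the language and accept set, identify what each state tracks — q0: no progress toward dd; q1: one trailing d; q2: substring dd seen.
Each missing δ(q, a) is the state matching the new tracked value after reading a.
δ(q1, d) = q2; δ(q2, d) = q2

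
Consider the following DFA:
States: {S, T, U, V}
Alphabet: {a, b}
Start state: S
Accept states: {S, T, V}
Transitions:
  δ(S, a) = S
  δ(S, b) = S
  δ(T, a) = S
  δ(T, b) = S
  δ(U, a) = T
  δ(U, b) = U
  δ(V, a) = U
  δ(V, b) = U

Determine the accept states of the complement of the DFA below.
Complement accept states = All states \ Original accept states
= {S, T, U, V} \ {S, T, V}
{U}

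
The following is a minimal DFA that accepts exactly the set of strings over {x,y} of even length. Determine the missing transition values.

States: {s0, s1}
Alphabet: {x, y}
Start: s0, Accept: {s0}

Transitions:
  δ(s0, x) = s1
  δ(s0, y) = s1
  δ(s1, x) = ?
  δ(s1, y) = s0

From the language and accept set, identify what each state tracks — s0: even length so far; s1: odd length so far.
Each missing δ(q, a) is the state matching the new tracked value after reading a.
δ(s1, x) = s0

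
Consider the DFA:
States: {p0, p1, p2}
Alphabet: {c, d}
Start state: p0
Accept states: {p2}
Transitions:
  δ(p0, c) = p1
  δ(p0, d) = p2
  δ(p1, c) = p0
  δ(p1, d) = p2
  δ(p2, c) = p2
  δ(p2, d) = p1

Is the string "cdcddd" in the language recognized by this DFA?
Processing string "cdcddd":
  p0 --c--> p1
  p1 --d--> p2
  p2 --c--> p2
  p2 --d--> p1
  p1 --d--> p2
  p2 --d--> p1
Final state: p1
Accept states: {p2}
No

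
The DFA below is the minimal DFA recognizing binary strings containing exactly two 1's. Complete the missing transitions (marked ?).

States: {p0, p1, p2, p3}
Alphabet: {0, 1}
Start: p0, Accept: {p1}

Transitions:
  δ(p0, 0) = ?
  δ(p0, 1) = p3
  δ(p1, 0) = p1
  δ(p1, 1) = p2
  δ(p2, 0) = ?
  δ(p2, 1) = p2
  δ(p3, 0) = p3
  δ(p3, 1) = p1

From the language and accept set, identify what each state tracks — p0: zero 1's; p1: two 1's; p2: ≥ three 1's (dead); p3: one 1.
Each missing δ(q, a) is the state matching the new tracked value after reading a.
δ(p0, 0) = p0; δ(p2, 0) = p2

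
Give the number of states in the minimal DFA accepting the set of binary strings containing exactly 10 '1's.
By Myhill–Nerode, count the distinguishable equivalence classes: 12 classes — having seen 0, 1, …, 10, or >10 copies of '1'; the count-10 class is the only accepting one and >10 is dead.
12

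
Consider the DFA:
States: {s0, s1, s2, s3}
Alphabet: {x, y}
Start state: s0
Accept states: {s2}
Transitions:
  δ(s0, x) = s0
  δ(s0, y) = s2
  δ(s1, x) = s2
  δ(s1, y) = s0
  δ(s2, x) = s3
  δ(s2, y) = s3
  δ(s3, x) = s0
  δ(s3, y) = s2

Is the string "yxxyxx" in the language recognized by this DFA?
Processing string "yxxyxx":
  s0 --y--> s2
  s2 --x--> s3
  s3 --x--> s0
  s0 --y--> s2
  s2 --x--> s3
  s3 --x--> s0
Final state: s0
Accept states: {s2}
No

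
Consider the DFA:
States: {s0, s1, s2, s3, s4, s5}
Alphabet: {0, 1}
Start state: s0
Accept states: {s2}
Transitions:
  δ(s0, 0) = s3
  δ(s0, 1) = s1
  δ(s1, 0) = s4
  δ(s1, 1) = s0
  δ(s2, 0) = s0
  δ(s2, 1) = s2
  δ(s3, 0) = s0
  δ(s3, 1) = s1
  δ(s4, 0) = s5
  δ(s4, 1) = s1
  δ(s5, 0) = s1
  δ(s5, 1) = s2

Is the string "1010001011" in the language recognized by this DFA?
Processing string "1010001011":
  s0 --1--> s1
  s1 --0--> s4
  s4 --1--> s1
  s1 --0--> s4
  s4 --0--> s5
  s5 --0--> s1
  s1 --1--> s0
  s0 --0--> s3
  s3 --1--> s1
  s1 --1--> s0
Final state: s0
Accept states: {s2}
No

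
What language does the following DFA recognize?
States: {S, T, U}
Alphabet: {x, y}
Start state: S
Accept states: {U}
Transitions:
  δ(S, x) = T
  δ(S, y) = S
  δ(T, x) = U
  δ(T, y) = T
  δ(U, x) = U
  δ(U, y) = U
Testing a few strings:
  'yxx' → accept
  'xxxx' → accept
  'yxy' → reject
  'y' → reject
State roles: S=zero x's seen; T=one x seen; U=≥ two x's seen
All strings over {x,y} containing at least two x's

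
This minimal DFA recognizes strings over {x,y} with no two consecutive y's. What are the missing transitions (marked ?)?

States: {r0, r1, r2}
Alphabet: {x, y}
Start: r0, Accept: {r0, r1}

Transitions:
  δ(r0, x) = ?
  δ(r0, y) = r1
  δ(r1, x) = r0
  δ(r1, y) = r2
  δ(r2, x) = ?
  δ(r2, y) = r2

From the language and accept set, identify what each state tracks — r0: last symbol not y (ok); r1: last symbol y (ok); r2: saw yy (dead).
Each missing δ(q, a) is the state matching the new tracked value after reading a.
δ(r0, x) = r0; δ(r2, x) = r2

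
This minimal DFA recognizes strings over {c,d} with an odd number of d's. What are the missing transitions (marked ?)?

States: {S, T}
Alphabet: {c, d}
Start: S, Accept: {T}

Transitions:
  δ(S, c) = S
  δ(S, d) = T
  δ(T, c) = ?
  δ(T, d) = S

From the language and accept set, identify what each state tracks — S: even number of d's so far; T: odd number of d's so far.
Each missing δ(q, a) is the state matching the new tracked value after reading a.
δ(T, c) = T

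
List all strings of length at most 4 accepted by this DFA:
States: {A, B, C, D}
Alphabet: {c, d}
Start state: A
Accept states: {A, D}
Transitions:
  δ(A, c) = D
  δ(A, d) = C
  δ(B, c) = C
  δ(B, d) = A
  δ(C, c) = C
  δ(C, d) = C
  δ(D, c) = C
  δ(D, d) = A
ε, c, cd, cdc, cdcd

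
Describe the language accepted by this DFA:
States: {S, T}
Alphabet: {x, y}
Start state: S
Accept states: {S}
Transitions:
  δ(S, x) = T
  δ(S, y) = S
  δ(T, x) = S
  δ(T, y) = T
Testing a few strings:
  'y' → accept
  'yx' → reject
  'yyy' → accept
  'xx' → accept
State roles: S=even number of x's so far; T=odd number of x's so far
All strings over {x,y} with an even number of x's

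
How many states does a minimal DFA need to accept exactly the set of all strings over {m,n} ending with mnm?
By Myhill–Nerode, count the distinguishable equivalence classes: 4 classes — one per longest suffix of the input that is a prefix of 'mnm' (lengths 0 through 3); only the length-3 class is accepting.
4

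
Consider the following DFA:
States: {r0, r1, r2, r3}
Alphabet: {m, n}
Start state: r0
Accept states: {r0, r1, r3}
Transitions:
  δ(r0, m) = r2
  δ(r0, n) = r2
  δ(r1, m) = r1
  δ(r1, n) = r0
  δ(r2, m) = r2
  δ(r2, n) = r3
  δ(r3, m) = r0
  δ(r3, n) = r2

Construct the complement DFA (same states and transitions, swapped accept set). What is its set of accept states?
Complement accept states = All states \ Original accept states
= {r0, r1, r2, r3} \ {r0, r1, r3}
{r2}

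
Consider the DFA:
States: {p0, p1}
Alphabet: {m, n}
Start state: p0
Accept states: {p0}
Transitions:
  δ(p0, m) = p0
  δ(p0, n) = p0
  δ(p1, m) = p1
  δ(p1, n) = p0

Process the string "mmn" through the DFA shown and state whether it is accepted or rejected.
Processing string "mmn":
  p0 --m--> p0
  p0 --m--> p0
  p0 --n--> p0
Final state: p0
Accept states: {p0}
Yes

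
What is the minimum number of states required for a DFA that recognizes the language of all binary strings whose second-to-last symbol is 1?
By Myhill–Nerode, count the distinguishable equivalence classes: 2^2 = 4 classes — the DFA must remember the last 2 symbols read; every pair of distinct length-2 suffixes is distinguishable by some continuation.
4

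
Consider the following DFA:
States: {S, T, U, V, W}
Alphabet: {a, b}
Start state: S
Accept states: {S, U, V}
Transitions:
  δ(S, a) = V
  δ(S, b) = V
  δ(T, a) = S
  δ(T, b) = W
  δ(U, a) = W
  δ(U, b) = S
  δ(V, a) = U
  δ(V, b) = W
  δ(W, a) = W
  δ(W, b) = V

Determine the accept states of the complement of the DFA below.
Complement accept states = All states \ Original accept states
= {S, T, U, V, W} \ {S, U, V}
{T, W}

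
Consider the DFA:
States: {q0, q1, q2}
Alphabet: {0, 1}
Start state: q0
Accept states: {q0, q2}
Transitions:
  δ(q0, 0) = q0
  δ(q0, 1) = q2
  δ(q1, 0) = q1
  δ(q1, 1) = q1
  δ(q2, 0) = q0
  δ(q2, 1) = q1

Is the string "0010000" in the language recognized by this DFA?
Processing string "0010000":
  q0 --0--> q0
  q0 --0--> q0
  q0 --1--> q2
  q2 --0--> q0
  q0 --0--> q0
  q0 --0--> q0
  q0 --0--> q0
Final state: q0
Accept states: {q0, q2}
Yes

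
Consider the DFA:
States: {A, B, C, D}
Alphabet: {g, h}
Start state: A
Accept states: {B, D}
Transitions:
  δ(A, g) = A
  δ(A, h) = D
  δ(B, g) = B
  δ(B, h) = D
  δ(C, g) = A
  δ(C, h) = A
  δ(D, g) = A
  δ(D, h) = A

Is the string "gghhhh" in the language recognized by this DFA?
Processing string "gghhhh":
  A --g--> A
  A --g--> A
  A --h--> D
  D --h--> A
  A --h--> D
  D --h--> A
Final state: A
Accept states: {B, D}
No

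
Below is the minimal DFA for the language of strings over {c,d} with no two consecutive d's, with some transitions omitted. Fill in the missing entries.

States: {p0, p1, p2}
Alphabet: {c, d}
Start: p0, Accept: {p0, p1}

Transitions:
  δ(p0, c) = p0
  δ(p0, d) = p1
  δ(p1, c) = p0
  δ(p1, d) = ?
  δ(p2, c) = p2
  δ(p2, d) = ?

From the language and accept set, identify what each state tracks — p0: last symbol not d (ok); p1: last symbol d (ok); p2: saw dd (dead).
Each missing δ(q, a) is the state matching the new tracked value after reading a.
δ(p1, d) = p2; δ(p2, d) = p2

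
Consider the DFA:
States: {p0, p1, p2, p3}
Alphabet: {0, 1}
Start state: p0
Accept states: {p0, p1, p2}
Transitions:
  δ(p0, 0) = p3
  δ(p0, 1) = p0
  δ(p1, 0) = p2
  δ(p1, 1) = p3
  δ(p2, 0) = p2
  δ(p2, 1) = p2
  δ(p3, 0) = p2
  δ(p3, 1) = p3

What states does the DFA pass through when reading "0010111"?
read '0': p0 → p3
  read '0': p3 → p2
  read '1': p2 → p2
  read '0': p2 → p2
  read '1': p2 → p2
  read '1': p2 → p2
  read '1': p2 → p2
p0 -> p3 -> p2 -> p2 -> p2 -> p2 -> p2 -> p2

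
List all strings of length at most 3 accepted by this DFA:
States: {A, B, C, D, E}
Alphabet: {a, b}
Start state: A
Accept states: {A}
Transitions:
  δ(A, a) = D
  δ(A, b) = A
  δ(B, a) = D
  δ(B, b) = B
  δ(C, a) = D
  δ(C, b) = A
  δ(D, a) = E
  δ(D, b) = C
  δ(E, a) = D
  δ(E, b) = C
ε, b, bb, abb, bbb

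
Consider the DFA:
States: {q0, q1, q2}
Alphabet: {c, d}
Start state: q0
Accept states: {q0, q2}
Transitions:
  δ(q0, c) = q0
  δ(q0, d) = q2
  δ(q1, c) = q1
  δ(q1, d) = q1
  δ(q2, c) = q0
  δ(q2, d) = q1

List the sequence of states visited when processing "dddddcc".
read 'd': q0 → q2
  read 'd': q2 → q1
  read 'd': q1 → q1
  read 'd': q1 → q1
  read 'd': q1 → q1
  read 'c': q1 → q1
  read 'c': q1 → q1
q0 -> q2 -> q1 -> q1 -> q1 -> q1 -> q1 -> q1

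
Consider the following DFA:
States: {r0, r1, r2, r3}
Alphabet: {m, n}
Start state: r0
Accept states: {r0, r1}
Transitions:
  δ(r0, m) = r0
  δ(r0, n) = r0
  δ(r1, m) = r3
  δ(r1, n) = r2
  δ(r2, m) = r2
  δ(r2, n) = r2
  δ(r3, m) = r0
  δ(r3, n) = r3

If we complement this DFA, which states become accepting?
Complement accept states = All states \ Original accept states
= {r0, r1, r2, r3} \ {r0, r1}
{r2, r3}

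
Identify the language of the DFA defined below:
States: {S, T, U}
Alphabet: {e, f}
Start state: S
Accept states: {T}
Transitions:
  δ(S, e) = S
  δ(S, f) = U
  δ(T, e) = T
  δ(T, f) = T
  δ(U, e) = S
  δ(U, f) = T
Testing a few strings:
  'eee' → reject
  'efef' → reject
  'e' → reject
  'feff' → accept
State roles: S=no progress toward ff; T=substring ff seen; U=one trailing f
All strings over {e,f} containing the substring ff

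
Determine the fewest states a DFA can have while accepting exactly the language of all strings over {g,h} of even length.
By Myhill–Nerode, count the distinguishable equivalence classes: two classes — parity of the length.
2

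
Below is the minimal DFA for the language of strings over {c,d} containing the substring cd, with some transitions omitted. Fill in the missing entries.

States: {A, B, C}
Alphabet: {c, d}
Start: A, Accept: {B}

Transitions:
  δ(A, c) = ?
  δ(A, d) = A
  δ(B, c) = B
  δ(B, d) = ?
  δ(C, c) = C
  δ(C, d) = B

From the language and accept set, identify what each state tracks — A: no c seen yet; B: substring cd seen; C: seen a c, waiting for d.
Each missing δ(q, a) is the state matching the new tracked value after reading a.
δ(A, c) = C; δ(B, d) = B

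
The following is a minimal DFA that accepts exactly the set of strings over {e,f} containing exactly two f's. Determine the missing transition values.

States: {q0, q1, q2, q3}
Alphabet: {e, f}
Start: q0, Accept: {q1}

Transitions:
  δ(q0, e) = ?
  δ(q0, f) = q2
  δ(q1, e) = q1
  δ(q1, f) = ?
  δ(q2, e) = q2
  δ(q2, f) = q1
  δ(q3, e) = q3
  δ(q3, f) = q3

From the language and accept set, identify what each state tracks — q0: zero f's; q1: two f's; q2: one f; q3: ≥ three f's (dead).
Each missing δ(q, a) is the state matching the new tracked value after reading a.
δ(q0, e) = q0; δ(q1, f) = q3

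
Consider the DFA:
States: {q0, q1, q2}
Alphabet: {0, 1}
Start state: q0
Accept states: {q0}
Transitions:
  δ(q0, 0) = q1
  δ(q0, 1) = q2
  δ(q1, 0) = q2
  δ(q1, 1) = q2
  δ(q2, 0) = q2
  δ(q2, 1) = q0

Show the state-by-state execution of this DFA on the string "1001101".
read '1': q0 → q2
  read '0': q2 → q2
  read '0': q2 → q2
  read '1': q2 → q0
  read '1': q0 → q2
  read '0': q2 → q2
  read '1': q2 → q0
q0 -> q2 -> q2 -> q2 -> q0 -> q2 -> q2 -> q0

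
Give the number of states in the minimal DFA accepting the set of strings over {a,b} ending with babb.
By Myhill–Nerode, count the distinguishable equivalence classes: 5 classes — one per longest suffix of the input that is a prefix of 'babb' (lengths 0 through 4); only the length-4 class is accepting.
5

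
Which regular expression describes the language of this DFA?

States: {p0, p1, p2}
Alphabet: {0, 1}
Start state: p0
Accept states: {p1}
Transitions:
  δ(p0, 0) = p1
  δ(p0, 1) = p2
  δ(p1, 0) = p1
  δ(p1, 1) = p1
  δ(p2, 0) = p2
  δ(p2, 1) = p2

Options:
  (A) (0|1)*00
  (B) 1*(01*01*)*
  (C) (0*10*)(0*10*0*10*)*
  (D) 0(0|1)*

Check each option against the DFA on short strings; one disagreement eliminates an option:
  (A) (0|1)*00: on '0' the DFA goes p0 → p1 and accepts (p1 ∈ Accept), but the regex does not match it → eliminate
  (B) 1*(01*01*)*: on ε the DFA stays in p0 and rejects (p0 ∉ Accept), but the regex matches it → eliminate
  (C) (0*10*)(0*10*0*10*)*: on '0' the DFA goes p0 → p1 and accepts (p1 ∈ Accept), but the regex does not match it → eliminate
  (D) 0(0|1)*: agrees with the DFA on every string of length ≤ 6
Only (D) is consistent with the DFA.
(D) 0(0|1)*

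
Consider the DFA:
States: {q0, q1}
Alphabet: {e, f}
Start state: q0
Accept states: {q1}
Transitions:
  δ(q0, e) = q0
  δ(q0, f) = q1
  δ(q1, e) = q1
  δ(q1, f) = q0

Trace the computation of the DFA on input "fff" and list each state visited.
read 'f': q0 → q1
  read 'f': q1 → q0
  read 'f': q0 → q1
q0 -> q1 -> q0 -> q1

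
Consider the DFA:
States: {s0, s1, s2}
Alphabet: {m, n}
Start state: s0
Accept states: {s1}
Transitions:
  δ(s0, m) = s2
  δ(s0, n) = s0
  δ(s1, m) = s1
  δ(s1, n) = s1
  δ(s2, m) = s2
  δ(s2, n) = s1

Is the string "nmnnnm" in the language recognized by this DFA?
Processing string "nmnnnm":
  s0 --n--> s0
  s0 --m--> s2
  s2 --n--> s1
  s1 --n--> s1
  s1 --n--> s1
  s1 --m--> s1
Final state: s1
Accept states: {s1}
Yes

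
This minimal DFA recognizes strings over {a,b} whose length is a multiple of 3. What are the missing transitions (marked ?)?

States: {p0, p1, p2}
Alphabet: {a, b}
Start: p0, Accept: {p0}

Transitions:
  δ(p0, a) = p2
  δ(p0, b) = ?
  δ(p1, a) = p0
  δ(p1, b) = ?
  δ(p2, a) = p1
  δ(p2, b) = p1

From the language and accept set, identify what each state tracks — p0: length ≡ 0 (mod 3); p1: length ≡ 2 (mod 3); p2: length ≡ 1 (mod 3).
Each missing δ(q, a) is the state matching the new tracked value after reading a.
δ(p0, b) = p2; δ(p1, b) = p0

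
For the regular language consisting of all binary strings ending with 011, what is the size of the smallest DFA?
By Myhill–Nerode, count the distinguishable equivalence classes: 4 classes — one per longest suffix of the input that is a prefix of '011' (lengths 0 through 3); only the length-3 class is accepting.
4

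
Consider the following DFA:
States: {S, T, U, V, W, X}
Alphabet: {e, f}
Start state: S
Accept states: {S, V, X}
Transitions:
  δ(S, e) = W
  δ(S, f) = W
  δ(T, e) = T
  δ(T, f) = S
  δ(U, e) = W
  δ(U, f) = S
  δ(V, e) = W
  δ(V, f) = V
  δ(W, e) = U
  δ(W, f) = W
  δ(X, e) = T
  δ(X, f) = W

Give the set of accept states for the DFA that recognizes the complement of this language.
Complement accept states = All states \ Original accept states
= {S, T, U, V, W, X} \ {S, V, X}
{T, U, W}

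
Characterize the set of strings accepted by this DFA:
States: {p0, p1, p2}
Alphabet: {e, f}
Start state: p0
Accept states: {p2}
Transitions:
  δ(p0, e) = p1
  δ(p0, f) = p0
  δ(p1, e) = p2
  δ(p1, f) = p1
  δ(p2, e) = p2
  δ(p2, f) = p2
Testing a few strings:
  'fe' → reject
  'ff' → reject
  'f' → reject
  'fff' → reject
State roles: p0=zero e's seen; p1=one e seen; p2=≥ two e's seen
All strings over {e,f} containing at least two e's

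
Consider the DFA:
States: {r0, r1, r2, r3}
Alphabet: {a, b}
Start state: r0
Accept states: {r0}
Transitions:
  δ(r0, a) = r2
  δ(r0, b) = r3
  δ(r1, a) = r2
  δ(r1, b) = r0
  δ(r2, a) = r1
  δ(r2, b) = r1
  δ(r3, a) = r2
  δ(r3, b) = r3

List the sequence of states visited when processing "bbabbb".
read 'b': r0 → r3
  read 'b': r3 → r3
  read 'a': r3 → r2
  read 'b': r2 → r1
  read 'b': r1 → r0
  read 'b': r0 → r3
r0 -> r3 -> r3 -> r2 -> r1 -> r0 -> r3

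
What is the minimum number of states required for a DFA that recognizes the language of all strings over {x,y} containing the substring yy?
By Myhill–Nerode, count the distinguishable equivalence classes: 3 classes — one per longest suffix of the input that is a prefix of 'yy' (lengths 0 through 1), plus an absorbing 'already seen yy' class.
3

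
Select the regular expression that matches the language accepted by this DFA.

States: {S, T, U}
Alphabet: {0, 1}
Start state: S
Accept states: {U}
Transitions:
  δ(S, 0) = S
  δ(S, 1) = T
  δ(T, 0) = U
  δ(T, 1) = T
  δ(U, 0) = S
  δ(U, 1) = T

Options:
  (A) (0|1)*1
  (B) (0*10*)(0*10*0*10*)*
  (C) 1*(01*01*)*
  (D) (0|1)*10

Check each option against the DFA on short strings; one disagreement eliminates an option:
  (A) (0|1)*1: on '1' the DFA goes S → T and rejects (T ∉ Accept), but the regex matches it → eliminate
  (B) (0*10*)(0*10*0*10*)*: on '1' the DFA goes S → T and rejects (T ∉ Accept), but the regex matches it → eliminate
  (C) 1*(01*01*)*: on ε the DFA stays in S and rejects (S ∉ Accept), but the regex matches it → eliminate
  (D) (0|1)*10: agrees with the DFA on every string of length ≤ 6
Only (D) is consistent with the DFA.
(D) (0|1)*10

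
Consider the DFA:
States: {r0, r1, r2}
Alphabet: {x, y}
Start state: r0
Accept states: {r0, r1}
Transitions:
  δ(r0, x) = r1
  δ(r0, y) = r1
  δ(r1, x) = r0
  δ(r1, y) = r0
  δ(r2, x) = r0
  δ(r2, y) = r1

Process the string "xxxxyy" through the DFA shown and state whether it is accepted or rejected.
Processing string "xxxxyy":
  r0 --x--> r1
  r1 --x--> r0
  r0 --x--> r1
  r1 --x--> r0
  r0 --y--> r1
  r1 --y--> r0
Final state: r0
Accept states: {r0, r1}
Yes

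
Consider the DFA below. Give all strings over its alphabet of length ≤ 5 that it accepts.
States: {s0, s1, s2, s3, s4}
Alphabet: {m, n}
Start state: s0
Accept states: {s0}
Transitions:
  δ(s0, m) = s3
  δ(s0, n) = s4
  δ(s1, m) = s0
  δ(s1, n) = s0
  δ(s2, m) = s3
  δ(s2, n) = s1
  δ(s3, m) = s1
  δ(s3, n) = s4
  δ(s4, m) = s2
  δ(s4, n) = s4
ε, mmm, mmn, nmnm, nmnn, mnmnm, mnmnn, nmmmm, nmmmn, nnmnm, nnmnn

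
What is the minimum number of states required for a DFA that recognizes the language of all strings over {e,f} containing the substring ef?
By Myhill–Nerode, count the distinguishable equivalence classes: 3 classes — one per longest suffix of the input that is a prefix of 'ef' (lengths 0 through 1), plus an absorbing 'already seen ef' class.
3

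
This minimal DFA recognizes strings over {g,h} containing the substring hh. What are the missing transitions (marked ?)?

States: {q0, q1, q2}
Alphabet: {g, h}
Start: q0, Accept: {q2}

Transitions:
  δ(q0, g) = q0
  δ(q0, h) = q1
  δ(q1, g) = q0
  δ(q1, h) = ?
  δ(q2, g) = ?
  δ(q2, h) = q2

From the language and accept set, identify what each state tracks — q0: no progress toward hh; q1: one trailing h; q2: substring hh seen.
Each missing δ(q, a) is the state matching the new tracked value after reading a.
δ(q1, h) = q2; δ(q2, g) = q2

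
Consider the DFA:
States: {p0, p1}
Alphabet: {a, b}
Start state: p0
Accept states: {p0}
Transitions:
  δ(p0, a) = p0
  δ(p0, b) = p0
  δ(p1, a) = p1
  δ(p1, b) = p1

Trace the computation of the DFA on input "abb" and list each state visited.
read 'a': p0 → p0
  read 'b': p0 → p0
  read 'b': p0 → p0
p0 -> p0 -> p0 -> p0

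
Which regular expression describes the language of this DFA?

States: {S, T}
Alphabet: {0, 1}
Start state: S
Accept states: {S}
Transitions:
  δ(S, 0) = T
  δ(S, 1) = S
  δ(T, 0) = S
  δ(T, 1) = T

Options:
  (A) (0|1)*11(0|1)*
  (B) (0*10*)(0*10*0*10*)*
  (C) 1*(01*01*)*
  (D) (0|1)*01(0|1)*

Check each option against the DFA on short strings; one disagreement eliminates an option:
  (A) (0|1)*11(0|1)*: on ε the DFA stays in S and accepts (S ∈ Accept), but the regex does not match it → eliminate
  (B) (0*10*)(0*10*0*10*)*: on ε the DFA stays in S and accepts (S ∈ Accept), but the regex does not match it → eliminate
  (C) 1*(01*01*)*: agrees with the DFA on every string of length ≤ 6
  (D) (0|1)*01(0|1)*: on ε the DFA stays in S and accepts (S ∈ Accept), but the regex does not match it → eliminate
Only (C) is consistent with the DFA.
(C) 1*(01*01*)*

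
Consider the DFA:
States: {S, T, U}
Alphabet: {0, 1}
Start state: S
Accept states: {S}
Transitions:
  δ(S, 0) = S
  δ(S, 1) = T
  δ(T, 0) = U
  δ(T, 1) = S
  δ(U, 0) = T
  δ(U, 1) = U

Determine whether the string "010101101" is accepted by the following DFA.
Processing string "010101101":
  S --0--> S
  S --1--> T
  T --0--> U
  U --1--> U
  U --0--> T
  T --1--> S
  S --1--> T
  T --0--> U
  U --1--> U
Final state: U
Accept states: {S}
No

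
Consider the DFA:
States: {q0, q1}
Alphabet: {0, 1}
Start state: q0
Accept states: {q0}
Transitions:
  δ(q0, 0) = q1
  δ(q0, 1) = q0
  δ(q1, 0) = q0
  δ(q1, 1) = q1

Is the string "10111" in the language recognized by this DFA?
Processing string "10111":
  q0 --1--> q0
  q0 --0--> q1
  q1 --1--> q1
  q1 --1--> q1
  q1 --1--> q1
Final state: q1
Accept states: {q0}
No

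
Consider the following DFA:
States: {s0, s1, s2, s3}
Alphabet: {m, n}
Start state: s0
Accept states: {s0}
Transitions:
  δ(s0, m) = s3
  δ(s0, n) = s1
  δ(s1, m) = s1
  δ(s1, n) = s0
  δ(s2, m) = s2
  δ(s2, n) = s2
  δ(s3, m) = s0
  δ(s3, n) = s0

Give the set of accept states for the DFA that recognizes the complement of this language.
Complement accept states = All states \ Original accept states
= {s0, s1, s2, s3} \ {s0}
{s1, s2, s3}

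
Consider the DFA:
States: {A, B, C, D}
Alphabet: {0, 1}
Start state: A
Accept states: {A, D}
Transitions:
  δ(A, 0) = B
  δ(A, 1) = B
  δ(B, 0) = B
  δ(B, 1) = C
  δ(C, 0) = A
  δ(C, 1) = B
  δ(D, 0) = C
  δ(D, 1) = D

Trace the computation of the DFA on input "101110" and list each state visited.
read '1': A → B
  read '0': B → B
  read '1': B → C
  read '1': C → B
  read '1': B → C
  read '0': C → A
A -> B -> B -> C -> B -> C -> A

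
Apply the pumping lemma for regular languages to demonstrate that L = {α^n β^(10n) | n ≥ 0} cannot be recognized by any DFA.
Assume L is regular with pumping length p. Idea: pumping the α-block breaks the 1:10 ratio.
Choose s = α^p β^(10p) (length 11p ≥ p). By the pumping lemma, s = xyz with |xy| ≤ p, |y| > 0, so y = α^k with k ≥ 1. Then xy²z = α^(p+k) β^(10p). For this to be in L we would need 10p = 10(p+k), i.e. 10k = 0, contradicting k ≥ 1. So xy²z ∉ L.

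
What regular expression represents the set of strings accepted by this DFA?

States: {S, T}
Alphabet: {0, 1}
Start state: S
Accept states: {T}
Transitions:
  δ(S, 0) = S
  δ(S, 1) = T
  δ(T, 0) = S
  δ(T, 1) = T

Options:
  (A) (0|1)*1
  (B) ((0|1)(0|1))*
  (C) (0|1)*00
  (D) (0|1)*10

Check each option against the DFA on short strings; one disagreement eliminates an option:
  (A) (0|1)*1: agrees with the DFA on every string of length ≤ 6
  (B) ((0|1)(0|1))*: on ε the DFA stays in S and rejects (S ∉ Accept), but the regex matches it → eliminate
  (C) (0|1)*00: on '1' the DFA goes S → T and accepts (T ∈ Accept), but the regex does not match it → eliminate
  (D) (0|1)*10: on '1' the DFA goes S → T and accepts (T ∈ Accept), but the regex does not match it → eliminate
Only (A) is consistent with the DFA.
(A) (0|1)*1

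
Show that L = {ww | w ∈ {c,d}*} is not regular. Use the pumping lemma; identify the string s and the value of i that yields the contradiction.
Assume L is regular with pumping length p. Idea: pumping the leading c-block breaks the equality of the two halves.
Choose s = c^p d c^p d ∈ L (with w = c^p d). |s| = 2p+2 ≥ p. By the pumping lemma, s = xyz with |xy| ≤ p, |y| > 0, so y = c^k with k ≥ 1, in the first c-block. Then xy²z = c^(p+k) d c^p d, of length 2p+2+k. If k is odd this length is odd, so it cannot be of the form ww. If k is even, each half has length p+1+k/2 ≤ p+k, so the first half lies entirely inside the leading c-block and contains no d, while the second half ends in d; the halves differ. Either way xy²z ∉ L.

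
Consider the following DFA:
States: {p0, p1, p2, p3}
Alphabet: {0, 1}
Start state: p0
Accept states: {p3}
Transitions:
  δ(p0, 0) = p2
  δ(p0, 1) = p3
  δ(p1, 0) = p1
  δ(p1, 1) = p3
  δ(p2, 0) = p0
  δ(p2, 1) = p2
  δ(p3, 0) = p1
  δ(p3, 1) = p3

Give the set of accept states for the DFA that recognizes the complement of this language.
Complement accept states = All states \ Original accept states
= {p0, p1, p2, p3} \ {p3}
{p0, p1, p2}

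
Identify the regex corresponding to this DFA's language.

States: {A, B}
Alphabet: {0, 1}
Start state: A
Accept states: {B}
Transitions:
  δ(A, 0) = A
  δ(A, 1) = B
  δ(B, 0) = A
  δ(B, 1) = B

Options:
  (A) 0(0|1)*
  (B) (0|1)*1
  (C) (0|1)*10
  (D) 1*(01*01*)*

Check each option against the DFA on short strings; one disagreement eliminates an option:
  (A) 0(0|1)*: on '0' the DFA goes A → A and rejects (A ∉ Accept), but the regex matches it → eliminate
  (B) (0|1)*1: agrees with the DFA on every string of length ≤ 6
  (C) (0|1)*10: on '1' the DFA goes A → B and accepts (B ∈ Accept), but the regex does not match it → eliminate
  (D) 1*(01*01*)*: on ε the DFA stays in A and rejects (A ∉ Accept), but the regex matches it → eliminate
Only (B) is consistent with the DFA.
(B) (0|1)*1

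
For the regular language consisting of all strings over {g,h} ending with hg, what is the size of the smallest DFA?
By Myhill–Nerode, count the distinguishable equivalence classes: 3 classes — one per longest suffix of the input that is a prefix of 'hg' (lengths 0 through 2); only the length-2 class is accepting.
3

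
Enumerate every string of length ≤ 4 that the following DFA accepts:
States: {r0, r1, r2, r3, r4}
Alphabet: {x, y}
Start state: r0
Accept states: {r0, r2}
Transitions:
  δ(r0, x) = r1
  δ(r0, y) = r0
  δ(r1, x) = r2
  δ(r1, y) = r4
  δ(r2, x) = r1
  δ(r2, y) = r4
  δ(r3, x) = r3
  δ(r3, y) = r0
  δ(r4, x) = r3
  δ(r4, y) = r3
ε, y, xx, yy, yxx, yyy, xxxx, xyxy, xyyy, yyxx, yyyy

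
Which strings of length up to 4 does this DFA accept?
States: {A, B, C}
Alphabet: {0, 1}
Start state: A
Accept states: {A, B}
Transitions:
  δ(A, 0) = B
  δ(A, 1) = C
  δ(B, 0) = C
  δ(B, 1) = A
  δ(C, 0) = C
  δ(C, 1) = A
ε, 0, 01, 11, 001, 010, 101, 110, 0001, 0010, 0101, 0111, 1001, 1010, 1101, 1111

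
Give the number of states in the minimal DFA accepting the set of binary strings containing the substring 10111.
By Myhill–Nerode, count the distinguishable equivalence classes: 6 classes — one per longest suffix of the input that is a prefix of '10111' (lengths 0 through 4), plus an absorbing 'already seen 10111' class.
6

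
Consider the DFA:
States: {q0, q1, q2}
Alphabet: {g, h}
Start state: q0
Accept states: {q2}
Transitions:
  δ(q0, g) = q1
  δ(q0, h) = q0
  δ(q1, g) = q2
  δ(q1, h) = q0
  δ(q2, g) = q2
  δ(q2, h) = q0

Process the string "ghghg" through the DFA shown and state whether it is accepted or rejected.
Processing string "ghghg":
  q0 --g--> q1
  q1 --h--> q0
  q0 --g--> q1
  q1 --h--> q0
  q0 --g--> q1
Final state: q1
Accept states: {q2}
No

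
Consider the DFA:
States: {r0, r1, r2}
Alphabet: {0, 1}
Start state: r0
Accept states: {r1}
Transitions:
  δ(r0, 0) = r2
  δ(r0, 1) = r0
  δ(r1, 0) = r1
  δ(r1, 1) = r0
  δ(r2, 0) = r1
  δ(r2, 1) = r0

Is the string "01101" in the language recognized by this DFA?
Processing string "01101":
  r0 --0--> r2
  r2 --1--> r0
  r0 --1--> r0
  r0 --0--> r2
  r2 --1--> r0
Final state: r0
Accept states: {r1}
No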